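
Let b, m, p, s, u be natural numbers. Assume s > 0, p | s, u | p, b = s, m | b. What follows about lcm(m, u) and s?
lcm(m, u) ≤ s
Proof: b = s and m | b, so m | s. Since u | p and p | s, u | s. m | s, so lcm(m, u) | s. s > 0, so lcm(m, u) ≤ s.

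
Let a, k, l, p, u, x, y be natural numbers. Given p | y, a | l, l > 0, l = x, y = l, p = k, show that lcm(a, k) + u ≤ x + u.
y = l and p | y, so p | l. Since p = k, k | l. From a | l, lcm(a, k) | l. l > 0, so lcm(a, k) ≤ l. l = x, so lcm(a, k) ≤ x. Then lcm(a, k) + u ≤ x + u.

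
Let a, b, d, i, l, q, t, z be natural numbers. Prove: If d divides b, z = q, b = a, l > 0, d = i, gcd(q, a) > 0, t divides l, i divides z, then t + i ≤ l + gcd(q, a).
Since t divides l and l > 0, t ≤ l. From z = q and i divides z, i divides q. b = a and d divides b, so d divides a. d = i, so i divides a. Since i divides q, i divides gcd(q, a). Since gcd(q, a) > 0, i ≤ gcd(q, a). t ≤ l, so t + i ≤ l + gcd(q, a).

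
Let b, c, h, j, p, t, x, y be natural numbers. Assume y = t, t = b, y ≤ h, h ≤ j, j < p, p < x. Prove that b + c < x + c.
Because y = t and t = b, y = b. y ≤ h and h ≤ j, so y ≤ j. j < p, so y < p. Because p < x, y < x. Since y = b, b < x. Then b + c < x + c.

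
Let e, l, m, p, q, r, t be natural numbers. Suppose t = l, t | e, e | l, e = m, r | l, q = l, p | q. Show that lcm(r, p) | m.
From t = l and t | e, l | e. Since e | l, l = e. Since e = m, l = m. Because q = l and p | q, p | l. r | l, so lcm(r, p) | l. Since l = m, lcm(r, p) | m.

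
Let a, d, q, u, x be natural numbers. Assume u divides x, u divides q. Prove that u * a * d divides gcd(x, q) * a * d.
Because u divides x and u divides q, u divides gcd(x, q). Then u * a divides gcd(x, q) * a. Then u * a * d divides gcd(x, q) * a * d.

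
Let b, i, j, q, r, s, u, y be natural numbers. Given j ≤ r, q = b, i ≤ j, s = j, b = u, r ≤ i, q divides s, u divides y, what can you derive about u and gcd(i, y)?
u divides gcd(i, y)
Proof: From j ≤ r and r ≤ i, j ≤ i. From i ≤ j, j = i. From q = b and b = u, q = u. s = j and q divides s, therefore q divides j. Since q = u, u divides j. j = i, so u divides i. u divides y, so u divides gcd(i, y).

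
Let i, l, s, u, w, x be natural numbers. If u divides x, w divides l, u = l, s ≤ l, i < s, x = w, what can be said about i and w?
i < w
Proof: x = w and u divides x, so u divides w. u = l, so l divides w. w divides l, so l = w. i < s and s ≤ l, so i < l. From l = w, i < w.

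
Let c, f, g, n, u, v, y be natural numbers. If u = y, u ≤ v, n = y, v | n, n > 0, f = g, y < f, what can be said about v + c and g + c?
v + c < g + c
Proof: u = y and u ≤ v, therefore y ≤ v. v | n and n > 0, hence v ≤ n. Since n = y, v ≤ y. From y ≤ v, y = v. f = g and y < f, therefore y < g. Since y = v, v < g. Then v + c < g + c.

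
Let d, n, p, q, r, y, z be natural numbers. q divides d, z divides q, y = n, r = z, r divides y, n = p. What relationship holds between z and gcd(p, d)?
z divides gcd(p, d)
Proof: r = z and r divides y, hence z divides y. Since y = n, z divides n. n = p, so z divides p. From z divides q and q divides d, z divides d. z divides p, so z divides gcd(p, d).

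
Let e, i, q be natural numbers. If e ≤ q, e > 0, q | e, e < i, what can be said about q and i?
q < i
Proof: Because q | e and e > 0, q ≤ e. Since e ≤ q, e = q. Since e < i, q < i.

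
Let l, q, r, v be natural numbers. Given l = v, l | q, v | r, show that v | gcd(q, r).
l = v and l | q, hence v | q. Because v | r, v | gcd(q, r).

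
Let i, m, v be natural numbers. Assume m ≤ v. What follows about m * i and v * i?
m * i ≤ v * i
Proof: m ≤ v. By multiplying by a non-negative, m * i ≤ v * i.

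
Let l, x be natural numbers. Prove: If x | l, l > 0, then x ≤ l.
Since x | l and l > 0, by divisors are at most what they divide, x ≤ l.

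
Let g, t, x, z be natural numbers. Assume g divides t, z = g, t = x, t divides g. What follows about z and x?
z = x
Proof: g divides t and t divides g, so g = t. z = g, so z = t. Since t = x, z = x.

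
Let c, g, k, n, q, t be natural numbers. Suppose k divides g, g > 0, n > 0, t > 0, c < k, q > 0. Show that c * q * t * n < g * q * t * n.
From k divides g and g > 0, k ≤ g. Since c < k, c < g. Because q > 0, by multiplying by a positive, c * q < g * q. Since t > 0, by multiplying by a positive, c * q * t < g * q * t. Combining with n > 0, by multiplying by a positive, c * q * t * n < g * q * t * n.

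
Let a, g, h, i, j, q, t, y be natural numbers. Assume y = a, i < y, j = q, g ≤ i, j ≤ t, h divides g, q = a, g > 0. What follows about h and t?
h < t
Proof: h divides g and g > 0, hence h ≤ g. g ≤ i, so h ≤ i. Because y = a and i < y, i < a. Since j = q and q = a, j = a. From j ≤ t, a ≤ t. i < a, so i < t. h ≤ i, so h < t.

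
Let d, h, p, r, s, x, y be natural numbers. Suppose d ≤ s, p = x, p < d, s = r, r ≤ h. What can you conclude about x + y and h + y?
x + y < h + y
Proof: p < d and d ≤ s, so p < s. Since s = r, p < r. From r ≤ h, p < h. Since p = x, x < h. Then x + y < h + y.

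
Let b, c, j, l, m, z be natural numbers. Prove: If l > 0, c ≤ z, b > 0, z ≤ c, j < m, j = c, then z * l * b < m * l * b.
c ≤ z and z ≤ c, thus c = z. j = c and j < m, hence c < m. Since c = z, z < m. From l > 0, z * l < m * l. b > 0, so z * l * b < m * l * b.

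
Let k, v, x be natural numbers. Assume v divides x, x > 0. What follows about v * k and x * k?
v * k ≤ x * k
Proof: From v divides x and x > 0, v ≤ x. By multiplying by a non-negative, v * k ≤ x * k.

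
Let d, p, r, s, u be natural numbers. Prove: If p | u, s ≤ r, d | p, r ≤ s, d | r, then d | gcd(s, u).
From r ≤ s and s ≤ r, r = s. d | r, so d | s. Because d | p and p | u, d | u. d | s, so d | gcd(s, u).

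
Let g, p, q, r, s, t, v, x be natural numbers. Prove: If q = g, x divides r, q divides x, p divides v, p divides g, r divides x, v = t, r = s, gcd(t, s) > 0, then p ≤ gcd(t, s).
v = t and p divides v, hence p divides t. x divides r and r divides x, thus x = r. r = s, so x = s. Since q = g and q divides x, g divides x. Since p divides g, p divides x. x = s, so p divides s. p divides t, so p divides gcd(t, s). gcd(t, s) > 0, so p ≤ gcd(t, s).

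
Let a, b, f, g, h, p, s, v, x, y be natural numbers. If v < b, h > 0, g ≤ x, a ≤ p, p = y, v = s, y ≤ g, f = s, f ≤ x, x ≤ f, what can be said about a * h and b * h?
a * h < b * h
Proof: p = y and a ≤ p, therefore a ≤ y. Since y ≤ g, a ≤ g. Since x ≤ f and f ≤ x, x = f. Since f = s, x = s. Since g ≤ x, g ≤ s. v = s and v < b, so s < b. g ≤ s, so g < b. From a ≤ g, a < b. Since h > 0, a * h < b * h.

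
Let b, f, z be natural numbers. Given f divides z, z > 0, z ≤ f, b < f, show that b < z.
From f divides z and z > 0, f ≤ z. z ≤ f, so f = z. Since b < f, b < z.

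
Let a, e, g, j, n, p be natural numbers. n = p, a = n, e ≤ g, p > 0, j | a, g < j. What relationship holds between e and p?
e < p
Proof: Because e ≤ g and g < j, e < j. Because a = n and n = p, a = p. From j | a, j | p. p > 0, so j ≤ p. Since e < j, e < p.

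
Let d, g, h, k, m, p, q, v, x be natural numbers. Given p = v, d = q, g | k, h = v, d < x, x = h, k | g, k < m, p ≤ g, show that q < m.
From x = h and h = v, x = v. Since d < x, d < v. Since d = q, q < v. Since g | k and k | g, g = k. Because p = v and p ≤ g, v ≤ g. Since g = k, v ≤ k. k < m, so v < m. From q < v, q < m.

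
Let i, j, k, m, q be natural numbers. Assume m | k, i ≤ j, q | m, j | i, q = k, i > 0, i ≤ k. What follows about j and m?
j ≤ m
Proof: j | i and i > 0, therefore j ≤ i. i ≤ j, so i = j. q = k and q | m, so k | m. Since m | k, k = m. i ≤ k, so i ≤ m. i = j, so j ≤ m.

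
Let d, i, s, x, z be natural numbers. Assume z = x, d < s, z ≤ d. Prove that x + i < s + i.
z = x and z ≤ d, therefore x ≤ d. Because d < s, x < s. Then x + i < s + i.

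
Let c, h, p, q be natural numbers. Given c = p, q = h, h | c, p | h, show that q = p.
c = p and h | c, so h | p. Because p | h, h = p. Since q = h, q = p.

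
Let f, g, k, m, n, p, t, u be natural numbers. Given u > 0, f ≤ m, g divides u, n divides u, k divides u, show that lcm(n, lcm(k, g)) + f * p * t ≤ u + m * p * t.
k divides u and g divides u, therefore lcm(k, g) divides u. n divides u, so lcm(n, lcm(k, g)) divides u. u > 0, so lcm(n, lcm(k, g)) ≤ u. f ≤ m. By multiplying by a non-negative, f * p ≤ m * p. By multiplying by a non-negative, f * p * t ≤ m * p * t. lcm(n, lcm(k, g)) ≤ u, so lcm(n, lcm(k, g)) + f * p * t ≤ u + m * p * t.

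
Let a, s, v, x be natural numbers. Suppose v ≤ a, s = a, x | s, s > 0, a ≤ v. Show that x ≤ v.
Because a ≤ v and v ≤ a, a = v. Since s = a, s = v. x | s and s > 0, thus x ≤ s. s = v, so x ≤ v.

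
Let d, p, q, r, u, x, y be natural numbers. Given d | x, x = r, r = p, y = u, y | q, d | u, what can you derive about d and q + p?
d | q + p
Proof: From y = u and y | q, u | q. d | u, so d | q. x = r and r = p, so x = p. Since d | x, d | p. d | q, so d | q + p.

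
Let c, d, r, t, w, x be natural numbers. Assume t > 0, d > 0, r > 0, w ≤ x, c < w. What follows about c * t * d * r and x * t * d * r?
c * t * d * r < x * t * d * r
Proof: c < w and w ≤ x, therefore c < x. Since t > 0, by multiplying by a positive, c * t < x * t. Combined with d > 0, by multiplying by a positive, c * t * d < x * t * d. Since r > 0, by multiplying by a positive, c * t * d * r < x * t * d * r.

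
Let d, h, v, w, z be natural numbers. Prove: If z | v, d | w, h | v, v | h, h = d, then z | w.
v | h and h | v, therefore v = h. h = d, so v = d. z | v, so z | d. d | w, so z | w.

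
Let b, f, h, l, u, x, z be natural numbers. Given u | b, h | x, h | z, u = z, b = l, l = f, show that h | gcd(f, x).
u = z and u | b, so z | b. Because h | z, h | b. Since b = l, h | l. l = f, so h | f. Since h | x, h | gcd(f, x).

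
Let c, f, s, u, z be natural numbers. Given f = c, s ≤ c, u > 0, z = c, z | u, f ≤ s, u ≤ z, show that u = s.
From z | u and u > 0, z ≤ u. Since u ≤ z, u = z. Since z = c, u = c. From f = c and f ≤ s, c ≤ s. s ≤ c, so c = s. u = c, so u = s.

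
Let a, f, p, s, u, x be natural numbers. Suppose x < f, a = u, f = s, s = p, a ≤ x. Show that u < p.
Because a = u and a ≤ x, u ≤ x. f = s and s = p, thus f = p. x < f, so x < p. u ≤ x, so u < p.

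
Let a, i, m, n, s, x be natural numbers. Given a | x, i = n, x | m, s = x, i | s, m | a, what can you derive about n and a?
n | a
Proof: x | m and m | a, therefore x | a. a | x, so x = a. s = x and i | s, thus i | x. Since x = a, i | a. i = n, so n | a.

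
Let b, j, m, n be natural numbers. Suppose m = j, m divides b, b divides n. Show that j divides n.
From m divides b and b divides n, m divides n. Since m = j, j divides n.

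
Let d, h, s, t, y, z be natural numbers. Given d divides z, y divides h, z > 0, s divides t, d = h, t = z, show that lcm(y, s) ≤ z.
d = h and d divides z, thus h divides z. Because y divides h, y divides z. t = z and s divides t, therefore s divides z. y divides z, so lcm(y, s) divides z. z > 0, so lcm(y, s) ≤ z.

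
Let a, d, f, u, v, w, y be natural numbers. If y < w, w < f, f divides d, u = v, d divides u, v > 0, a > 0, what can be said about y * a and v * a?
y * a < v * a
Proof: Since u = v and d divides u, d divides v. Since f divides d, f divides v. Since v > 0, f ≤ v. Since w < f, w < v. y < w, so y < v. Since a > 0, by multiplying by a positive, y * a < v * a.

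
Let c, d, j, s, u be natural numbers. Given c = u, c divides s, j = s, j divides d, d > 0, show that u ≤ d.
j = s and j divides d, hence s divides d. Because c divides s, c divides d. d > 0, so c ≤ d. Since c = u, u ≤ d.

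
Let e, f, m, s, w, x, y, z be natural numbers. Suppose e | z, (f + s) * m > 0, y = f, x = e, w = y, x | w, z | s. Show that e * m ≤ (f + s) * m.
w = y and y = f, hence w = f. x = e and x | w, hence e | w. w = f, so e | f. e | z and z | s, so e | s. e | f, so e | f + s. Then e * m | (f + s) * m. Since (f + s) * m > 0, e * m ≤ (f + s) * m.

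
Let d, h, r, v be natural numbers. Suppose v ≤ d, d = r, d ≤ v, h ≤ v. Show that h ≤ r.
v ≤ d and d ≤ v, so v = d. Since d = r, v = r. Since h ≤ v, h ≤ r.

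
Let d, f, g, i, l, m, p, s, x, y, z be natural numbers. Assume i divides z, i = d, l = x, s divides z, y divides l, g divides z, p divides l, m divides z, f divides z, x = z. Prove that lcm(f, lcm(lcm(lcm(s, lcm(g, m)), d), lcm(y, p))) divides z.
g divides z and m divides z, thus lcm(g, m) divides z. s divides z, so lcm(s, lcm(g, m)) divides z. Because i = d and i divides z, d divides z. Since lcm(s, lcm(g, m)) divides z, lcm(lcm(s, lcm(g, m)), d) divides z. l = x and x = z, so l = z. y divides l and p divides l, thus lcm(y, p) divides l. Since l = z, lcm(y, p) divides z. Because lcm(lcm(s, lcm(g, m)), d) divides z, lcm(lcm(lcm(s, lcm(g, m)), d), lcm(y, p)) divides z. f divides z, so lcm(f, lcm(lcm(lcm(s, lcm(g, m)), d), lcm(y, p))) divides z.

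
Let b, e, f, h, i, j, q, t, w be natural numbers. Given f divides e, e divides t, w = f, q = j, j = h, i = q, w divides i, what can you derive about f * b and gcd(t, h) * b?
f * b divides gcd(t, h) * b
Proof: From f divides e and e divides t, f divides t. q = j and j = h, therefore q = h. i = q and w divides i, hence w divides q. From q = h, w divides h. Since w = f, f divides h. f divides t, so f divides gcd(t, h). Then f * b divides gcd(t, h) * b.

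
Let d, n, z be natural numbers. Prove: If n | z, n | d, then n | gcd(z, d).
n | z and n | d. Because common divisors divide the gcd, n | gcd(z, d).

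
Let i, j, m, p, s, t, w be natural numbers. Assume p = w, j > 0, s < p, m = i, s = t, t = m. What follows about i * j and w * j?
i * j < w * j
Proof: Because t = m and m = i, t = i. Since s = t, s = i. p = w and s < p, therefore s < w. s = i, so i < w. Combined with j > 0, by multiplying by a positive, i * j < w * j.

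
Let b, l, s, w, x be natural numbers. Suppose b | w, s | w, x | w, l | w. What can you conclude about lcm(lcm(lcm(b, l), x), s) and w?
lcm(lcm(lcm(b, l), x), s) | w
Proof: Because b | w and l | w, lcm(b, l) | w. x | w, so lcm(lcm(b, l), x) | w. s | w, so lcm(lcm(lcm(b, l), x), s) | w.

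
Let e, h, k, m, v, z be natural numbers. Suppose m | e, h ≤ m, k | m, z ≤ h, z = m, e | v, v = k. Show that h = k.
From z = m and z ≤ h, m ≤ h. h ≤ m, so h = m. Because v = k and e | v, e | k. Since m | e, m | k. Because k | m, m = k. Since h = m, h = k.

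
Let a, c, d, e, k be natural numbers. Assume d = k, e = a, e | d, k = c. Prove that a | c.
Because d = k and k = c, d = c. Since e = a and e | d, a | d. Since d = c, a | c.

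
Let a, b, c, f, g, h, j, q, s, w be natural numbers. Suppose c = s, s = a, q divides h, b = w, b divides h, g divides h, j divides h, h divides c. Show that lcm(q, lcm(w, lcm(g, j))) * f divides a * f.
Since c = s and s = a, c = a. From b = w and b divides h, w divides h. Since g divides h and j divides h, lcm(g, j) divides h. Since w divides h, lcm(w, lcm(g, j)) divides h. q divides h, so lcm(q, lcm(w, lcm(g, j))) divides h. Since h divides c, lcm(q, lcm(w, lcm(g, j))) divides c. c = a, so lcm(q, lcm(w, lcm(g, j))) divides a. Then lcm(q, lcm(w, lcm(g, j))) * f divides a * f.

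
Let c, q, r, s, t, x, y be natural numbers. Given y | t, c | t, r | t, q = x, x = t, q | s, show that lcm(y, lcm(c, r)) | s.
Because c | t and r | t, lcm(c, r) | t. y | t, so lcm(y, lcm(c, r)) | t. q = x and x = t, hence q = t. From q | s, t | s. Since lcm(y, lcm(c, r)) | t, lcm(y, lcm(c, r)) | s.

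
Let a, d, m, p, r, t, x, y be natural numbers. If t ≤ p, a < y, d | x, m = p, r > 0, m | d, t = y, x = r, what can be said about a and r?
a < r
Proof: t = y and t ≤ p, therefore y ≤ p. a < y, so a < p. m = p and m | d, hence p | d. Since d | x, p | x. x = r, so p | r. From r > 0, p ≤ r. Since a < p, a < r.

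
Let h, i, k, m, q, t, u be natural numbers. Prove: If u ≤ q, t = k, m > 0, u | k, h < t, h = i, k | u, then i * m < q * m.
h = i and h < t, therefore i < t. Since t = k, i < k. u | k and k | u, so u = k. Since u ≤ q, k ≤ q. i < k, so i < q. Since m > 0, i * m < q * m.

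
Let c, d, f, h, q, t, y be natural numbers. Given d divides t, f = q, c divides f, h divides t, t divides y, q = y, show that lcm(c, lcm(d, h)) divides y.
Since f = q and q = y, f = y. Since c divides f, c divides y. Because d divides t and h divides t, lcm(d, h) divides t. Since t divides y, lcm(d, h) divides y. c divides y, so lcm(c, lcm(d, h)) divides y.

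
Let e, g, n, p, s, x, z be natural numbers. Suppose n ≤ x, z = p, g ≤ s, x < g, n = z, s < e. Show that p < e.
n = z and z = p, so n = p. n ≤ x, so p ≤ x. Because x < g and g ≤ s, x < s. Since s < e, x < e. p ≤ x, so p < e.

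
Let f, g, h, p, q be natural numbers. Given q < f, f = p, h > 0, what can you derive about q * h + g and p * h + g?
q * h + g < p * h + g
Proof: Because f = p and q < f, q < p. h > 0, so q * h < p * h. Then q * h + g < p * h + g.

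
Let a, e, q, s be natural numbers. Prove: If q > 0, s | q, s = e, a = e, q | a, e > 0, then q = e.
Because a = e and q | a, q | e. e > 0, so q ≤ e. s = e and s | q, so e | q. Since q > 0, e ≤ q. q ≤ e, so q = e.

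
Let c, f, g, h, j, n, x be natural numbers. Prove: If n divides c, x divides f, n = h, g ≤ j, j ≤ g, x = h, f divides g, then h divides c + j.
n = h and n divides c, hence h divides c. Since x = h and x divides f, h divides f. From g ≤ j and j ≤ g, g = j. Since f divides g, f divides j. Since h divides f, h divides j. Because h divides c, h divides c + j.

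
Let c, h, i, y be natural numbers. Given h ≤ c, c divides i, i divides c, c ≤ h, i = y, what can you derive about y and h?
y = h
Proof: Because h ≤ c and c ≤ h, h = c. From c divides i and i divides c, c = i. h = c, so h = i. Since i = y, h = y. Then y = h.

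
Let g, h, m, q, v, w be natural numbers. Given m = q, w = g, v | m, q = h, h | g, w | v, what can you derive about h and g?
h = g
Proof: From w = g and w | v, g | v. m = q and q = h, hence m = h. Since v | m, v | h. Since g | v, g | h. h | g, so h = g.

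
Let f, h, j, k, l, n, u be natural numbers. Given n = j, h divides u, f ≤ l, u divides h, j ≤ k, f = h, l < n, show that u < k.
h divides u and u divides h, so h = u. Since f = h, f = u. f ≤ l and l < n, so f < n. f = u, so u < n. Since n = j, u < j. j ≤ k, so u < k.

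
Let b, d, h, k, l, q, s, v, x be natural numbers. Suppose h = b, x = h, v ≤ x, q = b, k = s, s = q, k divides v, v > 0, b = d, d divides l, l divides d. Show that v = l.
From x = h and v ≤ x, v ≤ h. h = b, so v ≤ b. k = s and s = q, therefore k = q. From k divides v, q divides v. v > 0, so q ≤ v. q = b, so b ≤ v. Since v ≤ b, v = b. b = d, so v = d. d divides l and l divides d, so d = l. v = d, so v = l.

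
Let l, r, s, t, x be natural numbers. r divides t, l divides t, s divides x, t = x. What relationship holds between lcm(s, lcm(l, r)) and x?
lcm(s, lcm(l, r)) divides x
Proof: l divides t and r divides t, thus lcm(l, r) divides t. Since t = x, lcm(l, r) divides x. Since s divides x, lcm(s, lcm(l, r)) divides x.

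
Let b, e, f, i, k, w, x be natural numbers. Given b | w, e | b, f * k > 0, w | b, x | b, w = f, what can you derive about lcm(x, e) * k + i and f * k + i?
lcm(x, e) * k + i ≤ f * k + i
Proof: b | w and w | b, so b = w. Since w = f, b = f. x | b and e | b, thus lcm(x, e) | b. b = f, so lcm(x, e) | f. Then lcm(x, e) * k | f * k. Since f * k > 0, lcm(x, e) * k ≤ f * k. Then lcm(x, e) * k + i ≤ f * k + i.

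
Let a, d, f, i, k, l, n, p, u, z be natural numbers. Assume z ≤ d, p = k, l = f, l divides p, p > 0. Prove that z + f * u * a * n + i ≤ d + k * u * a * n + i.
l = f and l divides p, hence f divides p. Since p > 0, f ≤ p. Since p = k, f ≤ k. By multiplying by a non-negative, f * u ≤ k * u. By multiplying by a non-negative, f * u * a ≤ k * u * a. By multiplying by a non-negative, f * u * a * n ≤ k * u * a * n. Since z ≤ d, z + f * u * a * n ≤ d + k * u * a * n. Then z + f * u * a * n + i ≤ d + k * u * a * n + i.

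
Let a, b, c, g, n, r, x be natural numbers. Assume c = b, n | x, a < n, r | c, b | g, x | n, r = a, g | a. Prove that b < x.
c = b and r | c, thus r | b. Since r = a, a | b. b | g and g | a, thus b | a. a | b, so a = b. n | x and x | n, therefore n = x. Since a < n, a < x. a = b, so b < x.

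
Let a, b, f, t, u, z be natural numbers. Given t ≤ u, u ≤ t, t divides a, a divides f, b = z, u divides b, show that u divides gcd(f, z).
t ≤ u and u ≤ t, thus t = u. Since t divides a, u divides a. Since a divides f, u divides f. Because b = z and u divides b, u divides z. Since u divides f, u divides gcd(f, z).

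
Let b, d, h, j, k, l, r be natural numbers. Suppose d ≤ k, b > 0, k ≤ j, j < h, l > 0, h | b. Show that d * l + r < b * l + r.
k ≤ j and j < h, thus k < h. d ≤ k, so d < h. h | b and b > 0, hence h ≤ b. Since d < h, d < b. Because l > 0, d * l < b * l. Then d * l + r < b * l + r.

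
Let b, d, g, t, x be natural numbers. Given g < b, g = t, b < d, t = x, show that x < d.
g = t and t = x, so g = x. g < b and b < d, hence g < d. g = x, so x < d.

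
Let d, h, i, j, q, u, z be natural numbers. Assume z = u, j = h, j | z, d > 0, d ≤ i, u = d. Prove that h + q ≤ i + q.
Because z = u and u = d, z = d. j | z, so j | d. Since d > 0, j ≤ d. d ≤ i, so j ≤ i. j = h, so h ≤ i. Then h + q ≤ i + q.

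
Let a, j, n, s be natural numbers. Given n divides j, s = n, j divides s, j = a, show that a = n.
s = n and j divides s, so j divides n. n divides j, so n = j. From j = a, n = a. Then a = n.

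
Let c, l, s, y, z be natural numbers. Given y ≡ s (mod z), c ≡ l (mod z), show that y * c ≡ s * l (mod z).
y ≡ s (mod z) and c ≡ l (mod z). By multiplying congruences, y * c ≡ s * l (mod z).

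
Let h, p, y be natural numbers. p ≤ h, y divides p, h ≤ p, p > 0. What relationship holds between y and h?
y ≤ h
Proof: p ≤ h and h ≤ p, hence p = h. y divides p and p > 0, so y ≤ p. p = h, so y ≤ h.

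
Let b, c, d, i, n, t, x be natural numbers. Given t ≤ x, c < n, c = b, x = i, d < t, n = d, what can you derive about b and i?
b < i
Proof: n = d and c < n, so c < d. Because c = b, b < d. x = i and t ≤ x, therefore t ≤ i. From d < t, d < i. b < d, so b < i.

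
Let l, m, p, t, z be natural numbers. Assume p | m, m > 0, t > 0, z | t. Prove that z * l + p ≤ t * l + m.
Since z | t and t > 0, z ≤ t. Then z * l ≤ t * l. p | m and m > 0, so p ≤ m. Since z * l ≤ t * l, z * l + p ≤ t * l + m.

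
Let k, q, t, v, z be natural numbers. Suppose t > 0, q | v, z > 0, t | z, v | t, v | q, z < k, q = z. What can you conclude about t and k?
t < k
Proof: Since v | q and q | v, v = q. Because v | t, q | t. Because t > 0, q ≤ t. q = z, so z ≤ t. t | z and z > 0, thus t ≤ z. Since z ≤ t, z = t. From z < k, t < k.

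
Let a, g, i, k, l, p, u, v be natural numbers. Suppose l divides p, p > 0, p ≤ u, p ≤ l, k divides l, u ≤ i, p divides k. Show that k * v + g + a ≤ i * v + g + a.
From l divides p and p > 0, l ≤ p. Since p ≤ l, l = p. k divides l, so k divides p. Since p divides k, p = k. From p ≤ u and u ≤ i, p ≤ i. Since p = k, k ≤ i. By multiplying by a non-negative, k * v ≤ i * v. Then k * v + g ≤ i * v + g. Then k * v + g + a ≤ i * v + g + a.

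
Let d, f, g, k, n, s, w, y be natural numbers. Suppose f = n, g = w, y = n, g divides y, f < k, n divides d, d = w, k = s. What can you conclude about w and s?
w < s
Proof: Since d = w and n divides d, n divides w. Because y = n and g divides y, g divides n. Because g = w, w divides n. Since n divides w, n = w. k = s and f < k, so f < s. f = n, so n < s. Because n = w, w < s.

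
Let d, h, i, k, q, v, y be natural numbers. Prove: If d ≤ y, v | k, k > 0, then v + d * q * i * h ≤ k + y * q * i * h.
v | k and k > 0, so v ≤ k. d ≤ y, hence d * q ≤ y * q. Then d * q * i ≤ y * q * i. Then d * q * i * h ≤ y * q * i * h. v ≤ k, so v + d * q * i * h ≤ k + y * q * i * h.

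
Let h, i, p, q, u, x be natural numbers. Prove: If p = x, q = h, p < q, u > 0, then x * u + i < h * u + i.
q = h and p < q, hence p < h. Since p = x, x < h. u > 0, so x * u < h * u. Then x * u + i < h * u + i.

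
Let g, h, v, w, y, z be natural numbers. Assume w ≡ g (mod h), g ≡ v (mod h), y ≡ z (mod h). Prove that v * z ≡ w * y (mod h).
w ≡ g (mod h) and g ≡ v (mod h), therefore w ≡ v (mod h). Since y ≡ z (mod h), w * y ≡ v * z (mod h). Then v * z ≡ w * y (mod h).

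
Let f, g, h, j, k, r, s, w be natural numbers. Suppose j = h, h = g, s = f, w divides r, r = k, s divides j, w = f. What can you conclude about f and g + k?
f divides g + k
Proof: Because j = h and h = g, j = g. Because s divides j, s divides g. s = f, so f divides g. Because w = f and w divides r, f divides r. Because r = k, f divides k. f divides g, so f divides g + k.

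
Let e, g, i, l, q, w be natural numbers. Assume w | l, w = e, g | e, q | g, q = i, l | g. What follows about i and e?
i | e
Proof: Because w | l and l | g, w | g. Since w = e, e | g. Since g | e, g = e. Since q = i and q | g, i | g. g = e, so i | e.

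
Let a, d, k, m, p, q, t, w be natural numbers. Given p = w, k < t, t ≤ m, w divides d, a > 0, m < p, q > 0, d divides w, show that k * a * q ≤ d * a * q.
Because w divides d and d divides w, w = d. t ≤ m and m < p, hence t < p. p = w, so t < w. Since k < t, k < w. Because w = d, k < d. Since a > 0, by multiplying by a positive, k * a < d * a. Since q > 0, by multiplying by a positive, k * a * q < d * a * q. Then k * a * q ≤ d * a * q.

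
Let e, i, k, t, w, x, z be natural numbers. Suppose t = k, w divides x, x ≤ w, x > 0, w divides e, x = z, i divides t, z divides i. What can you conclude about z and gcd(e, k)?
z divides gcd(e, k)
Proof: Because w divides x and x > 0, w ≤ x. x ≤ w, so w = x. Since x = z, w = z. w divides e, so z divides e. From t = k and i divides t, i divides k. Since z divides i, z divides k. Since z divides e, z divides gcd(e, k).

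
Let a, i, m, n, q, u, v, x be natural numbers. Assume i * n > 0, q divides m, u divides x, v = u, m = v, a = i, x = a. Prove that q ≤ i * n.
m = v and v = u, hence m = u. Since q divides m, q divides u. x = a and a = i, so x = i. Since u divides x, u divides i. q divides u, so q divides i. Then q divides i * n. From i * n > 0, q ≤ i * n.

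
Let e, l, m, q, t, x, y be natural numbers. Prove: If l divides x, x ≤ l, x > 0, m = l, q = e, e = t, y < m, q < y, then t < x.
Since q = e and e = t, q = t. q < y, so t < y. Because l divides x and x > 0, l ≤ x. x ≤ l, so l = x. From m = l and y < m, y < l. l = x, so y < x. From t < y, t < x.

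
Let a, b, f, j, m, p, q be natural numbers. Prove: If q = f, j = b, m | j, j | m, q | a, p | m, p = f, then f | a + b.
q = f and q | a, therefore f | a. m | j and j | m, so m = j. p = f and p | m, so f | m. m = j, so f | j. Since j = b, f | b. Because f | a, f | a + b.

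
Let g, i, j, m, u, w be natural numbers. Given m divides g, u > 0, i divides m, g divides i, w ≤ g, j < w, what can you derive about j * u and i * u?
j * u < i * u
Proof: Since i divides m and m divides g, i divides g. Since g divides i, g = i. Because j < w and w ≤ g, j < g. g = i, so j < i. Using u > 0, by multiplying by a positive, j * u < i * u.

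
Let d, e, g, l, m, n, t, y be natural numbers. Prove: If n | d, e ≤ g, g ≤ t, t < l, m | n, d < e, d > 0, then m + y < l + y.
m | n and n | d, thus m | d. Since d > 0, m ≤ d. d < e, so m < e. g ≤ t and t < l, so g < l. Since e ≤ g, e < l. Since m < e, m < l. Then m + y < l + y.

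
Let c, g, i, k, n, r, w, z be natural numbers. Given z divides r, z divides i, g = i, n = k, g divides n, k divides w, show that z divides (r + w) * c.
n = k and g divides n, therefore g divides k. From k divides w, g divides w. Since g = i, i divides w. z divides i, so z divides w. z divides r, so z divides r + w. Then z divides (r + w) * c.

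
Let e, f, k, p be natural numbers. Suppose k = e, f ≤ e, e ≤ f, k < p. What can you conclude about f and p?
f < p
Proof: From e ≤ f and f ≤ e, e = f. Because k = e, k = f. Since k < p, f < p.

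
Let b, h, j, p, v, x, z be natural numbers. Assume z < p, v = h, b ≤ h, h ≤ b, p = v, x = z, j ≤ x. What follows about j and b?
j < b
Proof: x = z and j ≤ x, so j ≤ z. h ≤ b and b ≤ h, so h = b. Since p = v and v = h, p = h. z < p, so z < h. h = b, so z < b. Because j ≤ z, j < b.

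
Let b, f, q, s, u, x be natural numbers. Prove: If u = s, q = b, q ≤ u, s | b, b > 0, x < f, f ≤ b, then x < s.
q = b and q ≤ u, hence b ≤ u. Since u = s, b ≤ s. s | b and b > 0, hence s ≤ b. b ≤ s, so b = s. Because x < f and f ≤ b, x < b. b = s, so x < s.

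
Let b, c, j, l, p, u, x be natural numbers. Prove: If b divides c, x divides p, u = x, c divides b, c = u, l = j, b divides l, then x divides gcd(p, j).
b divides c and c divides b, so b = c. Since c = u, b = u. b divides l, so u divides l. Because u = x, x divides l. Since l = j, x divides j. Since x divides p, x divides gcd(p, j).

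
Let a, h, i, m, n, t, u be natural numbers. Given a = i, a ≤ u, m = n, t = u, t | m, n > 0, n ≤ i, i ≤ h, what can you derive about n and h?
n ≤ h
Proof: Since a = i and a ≤ u, i ≤ u. t = u and t | m, thus u | m. m = n, so u | n. Since n > 0, u ≤ n. i ≤ u, so i ≤ n. Since n ≤ i, i = n. i ≤ h, so n ≤ h.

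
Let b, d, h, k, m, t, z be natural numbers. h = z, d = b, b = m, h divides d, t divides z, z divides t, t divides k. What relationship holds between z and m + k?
z divides m + k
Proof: Because d = b and b = m, d = m. h divides d, so h divides m. Since h = z, z divides m. t divides z and z divides t, hence t = z. Since t divides k, z divides k. From z divides m, z divides m + k.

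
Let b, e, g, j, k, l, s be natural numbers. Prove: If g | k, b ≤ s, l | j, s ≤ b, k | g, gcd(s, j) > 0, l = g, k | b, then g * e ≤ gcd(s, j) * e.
k | g and g | k, so k = g. b ≤ s and s ≤ b, hence b = s. k | b, so k | s. Since k = g, g | s. Since l = g and l | j, g | j. Since g | s, g | gcd(s, j). Since gcd(s, j) > 0, g ≤ gcd(s, j). Then g * e ≤ gcd(s, j) * e.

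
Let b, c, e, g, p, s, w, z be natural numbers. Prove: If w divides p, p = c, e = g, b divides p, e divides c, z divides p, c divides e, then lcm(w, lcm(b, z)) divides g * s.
c divides e and e divides c, so c = e. Because p = c, p = e. e = g, so p = g. b divides p and z divides p, thus lcm(b, z) divides p. w divides p, so lcm(w, lcm(b, z)) divides p. Since p = g, lcm(w, lcm(b, z)) divides g. Then lcm(w, lcm(b, z)) divides g * s.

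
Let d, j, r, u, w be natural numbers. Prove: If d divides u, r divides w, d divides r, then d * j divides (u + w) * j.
From d divides r and r divides w, d divides w. d divides u, so d divides u + w. Then d * j divides (u + w) * j.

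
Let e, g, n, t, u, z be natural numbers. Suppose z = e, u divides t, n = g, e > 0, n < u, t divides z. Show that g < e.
n = g and n < u, thus g < u. Because z = e and t divides z, t divides e. Since u divides t, u divides e. Since e > 0, u ≤ e. Since g < u, g < e.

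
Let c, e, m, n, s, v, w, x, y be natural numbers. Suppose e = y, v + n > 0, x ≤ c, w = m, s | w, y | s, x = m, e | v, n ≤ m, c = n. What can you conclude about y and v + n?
y ≤ v + n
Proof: From e = y and e | v, y | v. x = m and x ≤ c, thus m ≤ c. c = n, so m ≤ n. Since n ≤ m, m = n. From y | s and s | w, y | w. w = m, so y | m. Since m = n, y | n. y | v, so y | v + n. Since v + n > 0, y ≤ v + n.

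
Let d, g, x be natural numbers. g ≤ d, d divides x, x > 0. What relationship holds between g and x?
g ≤ x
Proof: From d divides x and x > 0, d ≤ x. g ≤ d, so g ≤ x.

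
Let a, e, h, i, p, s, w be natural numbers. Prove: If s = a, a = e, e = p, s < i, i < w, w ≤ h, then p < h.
From s = a and a = e, s = e. Since e = p, s = p. Because s < i and i < w, s < w. w ≤ h, so s < h. Since s = p, p < h.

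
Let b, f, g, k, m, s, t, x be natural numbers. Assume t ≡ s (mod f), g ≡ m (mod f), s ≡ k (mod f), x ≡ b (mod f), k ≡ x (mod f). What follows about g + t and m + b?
g + t ≡ m + b (mod f)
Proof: From t ≡ s (mod f) and s ≡ k (mod f), t ≡ k (mod f). k ≡ x (mod f), so t ≡ x (mod f). Since x ≡ b (mod f), t ≡ b (mod f). g ≡ m (mod f), so g + t ≡ m + b (mod f).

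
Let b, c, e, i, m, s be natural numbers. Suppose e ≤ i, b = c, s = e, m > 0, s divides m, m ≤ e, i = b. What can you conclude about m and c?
m ≤ c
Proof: s = e and s divides m, therefore e divides m. Since m > 0, e ≤ m. Since m ≤ e, e = m. i = b and b = c, thus i = c. e ≤ i, so e ≤ c. Since e = m, m ≤ c.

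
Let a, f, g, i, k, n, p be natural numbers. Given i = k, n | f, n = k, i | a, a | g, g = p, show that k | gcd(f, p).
n = k and n | f, thus k | f. Since i | a and a | g, i | g. Since i = k, k | g. Since g = p, k | p. Since k | f, k | gcd(f, p).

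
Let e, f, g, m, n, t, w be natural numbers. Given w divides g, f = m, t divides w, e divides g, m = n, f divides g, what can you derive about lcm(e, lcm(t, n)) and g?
lcm(e, lcm(t, n)) divides g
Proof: From t divides w and w divides g, t divides g. f = m and f divides g, therefore m divides g. m = n, so n divides g. Because t divides g, lcm(t, n) divides g. e divides g, so lcm(e, lcm(t, n)) divides g.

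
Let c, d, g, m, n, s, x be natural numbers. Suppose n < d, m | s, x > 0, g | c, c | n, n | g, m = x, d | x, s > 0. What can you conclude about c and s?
c < s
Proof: n | g and g | c, thus n | c. c | n, so n = c. n < d, so c < d. d | x and x > 0, so d ≤ x. From c < d, c < x. Because m = x and m | s, x | s. Because s > 0, x ≤ s. Because c < x, c < s.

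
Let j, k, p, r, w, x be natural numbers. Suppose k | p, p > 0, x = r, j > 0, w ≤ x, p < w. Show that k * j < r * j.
Because k | p and p > 0, k ≤ p. p < w, so k < w. w ≤ x, so k < x. x = r, so k < r. j > 0, so k * j < r * j.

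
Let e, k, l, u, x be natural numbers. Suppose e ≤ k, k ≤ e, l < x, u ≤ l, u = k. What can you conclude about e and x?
e < x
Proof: k ≤ e and e ≤ k, therefore k = e. Since u = k, u = e. u ≤ l and l < x, hence u < x. u = e, so e < x.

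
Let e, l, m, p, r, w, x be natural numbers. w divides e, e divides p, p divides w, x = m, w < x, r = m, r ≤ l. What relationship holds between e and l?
e < l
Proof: e divides p and p divides w, so e divides w. Since w divides e, w = e. Because x = m and w < x, w < m. From w = e, e < m. r = m and r ≤ l, therefore m ≤ l. e < m, so e < l.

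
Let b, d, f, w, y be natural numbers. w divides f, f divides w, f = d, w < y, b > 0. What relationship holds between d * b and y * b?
d * b < y * b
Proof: w divides f and f divides w, so w = f. f = d, so w = d. Since w < y, d < y. Since b > 0, by multiplying by a positive, d * b < y * b.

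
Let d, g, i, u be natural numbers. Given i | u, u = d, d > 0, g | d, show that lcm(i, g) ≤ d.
u = d and i | u, so i | d. g | d, so lcm(i, g) | d. Since d > 0, lcm(i, g) ≤ d.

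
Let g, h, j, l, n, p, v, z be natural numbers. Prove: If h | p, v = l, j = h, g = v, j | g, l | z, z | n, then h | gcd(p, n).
Since g = v and j | g, j | v. Because j = h, h | v. v = l, so h | l. Since l | z, h | z. z | n, so h | n. Since h | p, h | gcd(p, n).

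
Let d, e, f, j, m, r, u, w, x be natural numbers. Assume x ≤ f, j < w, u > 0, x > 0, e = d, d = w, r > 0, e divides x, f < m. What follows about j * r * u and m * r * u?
j * r * u < m * r * u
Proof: From e = d and d = w, e = w. e divides x and x > 0, so e ≤ x. Since e = w, w ≤ x. Because j < w, j < x. Since x ≤ f and f < m, x < m. j < x, so j < m. Since r > 0, by multiplying by a positive, j * r < m * r. From u > 0, by multiplying by a positive, j * r * u < m * r * u.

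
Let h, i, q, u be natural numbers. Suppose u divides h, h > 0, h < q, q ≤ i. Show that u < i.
u divides h and h > 0, therefore u ≤ h. Since h < q and q ≤ i, h < i. u ≤ h, so u < i.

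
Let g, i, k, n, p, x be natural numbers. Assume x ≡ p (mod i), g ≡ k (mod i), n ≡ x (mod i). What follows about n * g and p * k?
n * g ≡ p * k (mod i)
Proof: Since n ≡ x (mod i) and x ≡ p (mod i), n ≡ p (mod i). Since g ≡ k (mod i), n * g ≡ p * k (mod i).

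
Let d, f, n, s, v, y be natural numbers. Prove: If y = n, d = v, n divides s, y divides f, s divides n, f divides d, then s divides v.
Since n divides s and s divides n, n = s. y divides f and f divides d, so y divides d. y = n, so n divides d. Since d = v, n divides v. Since n = s, s divides v.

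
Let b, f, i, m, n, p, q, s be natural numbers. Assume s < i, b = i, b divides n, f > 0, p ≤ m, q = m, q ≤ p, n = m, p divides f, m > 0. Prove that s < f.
q = m and q ≤ p, hence m ≤ p. Since p ≤ m, m = p. n = m and b divides n, hence b divides m. b = i, so i divides m. Since m > 0, i ≤ m. m = p, so i ≤ p. p divides f and f > 0, therefore p ≤ f. Since i ≤ p, i ≤ f. Since s < i, s < f.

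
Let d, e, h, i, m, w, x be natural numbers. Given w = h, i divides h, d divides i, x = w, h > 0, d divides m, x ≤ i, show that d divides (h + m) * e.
Since i divides h and h > 0, i ≤ h. Since x = w and w = h, x = h. x ≤ i, so h ≤ i. Since i ≤ h, i = h. Because d divides i, d divides h. Since d divides m, d divides h + m. Then d divides (h + m) * e.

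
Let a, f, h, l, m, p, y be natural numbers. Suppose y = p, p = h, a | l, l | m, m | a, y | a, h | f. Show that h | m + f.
From y = p and p = h, y = h. From a | l and l | m, a | m. Since m | a, a = m. Since y | a, y | m. From y = h, h | m. Since h | f, h | m + f.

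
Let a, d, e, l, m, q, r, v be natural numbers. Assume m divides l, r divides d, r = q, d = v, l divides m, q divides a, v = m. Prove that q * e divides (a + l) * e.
Since d = v and v = m, d = m. Because m divides l and l divides m, m = l. d = m, so d = l. r divides d, so r divides l. r = q, so q divides l. Since q divides a, q divides a + l. Then q * e divides (a + l) * e.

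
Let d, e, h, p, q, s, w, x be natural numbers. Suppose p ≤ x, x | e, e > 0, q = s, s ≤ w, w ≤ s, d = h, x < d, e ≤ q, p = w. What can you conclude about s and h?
s < h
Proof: x | e and e > 0, therefore x ≤ e. Since e ≤ q, x ≤ q. q = s, so x ≤ s. From w ≤ s and s ≤ w, w = s. Since p = w, p = s. p ≤ x, so s ≤ x. x ≤ s, so x = s. d = h and x < d, so x < h. From x = s, s < h.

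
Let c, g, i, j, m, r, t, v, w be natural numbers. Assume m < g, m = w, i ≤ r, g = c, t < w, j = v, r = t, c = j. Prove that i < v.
r = t and i ≤ r, so i ≤ t. m = w and m < g, therefore w < g. g = c, so w < c. From c = j, w < j. t < w, so t < j. Since j = v, t < v. i ≤ t, so i < v.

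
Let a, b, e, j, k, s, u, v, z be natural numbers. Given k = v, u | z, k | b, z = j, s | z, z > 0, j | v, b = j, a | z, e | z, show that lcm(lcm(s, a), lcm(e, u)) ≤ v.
k = v and k | b, thus v | b. b = j, so v | j. j | v, so j = v. Since z = j, z = v. s | z and a | z, hence lcm(s, a) | z. From e | z and u | z, lcm(e, u) | z. Since lcm(s, a) | z, lcm(lcm(s, a), lcm(e, u)) | z. From z > 0, lcm(lcm(s, a), lcm(e, u)) ≤ z. Since z = v, lcm(lcm(s, a), lcm(e, u)) ≤ v.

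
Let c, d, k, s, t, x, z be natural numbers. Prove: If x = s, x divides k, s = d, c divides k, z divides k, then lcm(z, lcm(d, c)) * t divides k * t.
x = s and x divides k, so s divides k. s = d, so d divides k. From c divides k, lcm(d, c) divides k. From z divides k, lcm(z, lcm(d, c)) divides k. Then lcm(z, lcm(d, c)) * t divides k * t.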